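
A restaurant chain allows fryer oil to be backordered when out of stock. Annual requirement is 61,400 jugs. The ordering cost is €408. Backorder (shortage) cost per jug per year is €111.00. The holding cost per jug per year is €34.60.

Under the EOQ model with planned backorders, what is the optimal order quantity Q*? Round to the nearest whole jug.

1,378 jugs

Basic EOQ = √(2·61,400·408/34.6) = 1,203.348
Backorder adjustment √((H+b)/b) = √((34.6+111)/111) = 1.1453
Q* = 1,203.348 × 1.1453 ≈ 1,378.19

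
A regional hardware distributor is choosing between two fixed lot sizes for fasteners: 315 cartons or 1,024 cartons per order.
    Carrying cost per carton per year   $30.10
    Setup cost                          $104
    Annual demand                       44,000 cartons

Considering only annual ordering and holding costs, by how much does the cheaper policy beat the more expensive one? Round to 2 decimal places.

$612.22

For each Q, cost = (D/Q)·S + (Q/2)·H.
TC(315) = (44,000/315)×104 + (315/2)×30.1 = $19,267.73
TC(1,024) = (44,000/1,024)×104 + (1,024/2)×30.1 = $19,879.95
Lots of 315 are cheaper by $612.22.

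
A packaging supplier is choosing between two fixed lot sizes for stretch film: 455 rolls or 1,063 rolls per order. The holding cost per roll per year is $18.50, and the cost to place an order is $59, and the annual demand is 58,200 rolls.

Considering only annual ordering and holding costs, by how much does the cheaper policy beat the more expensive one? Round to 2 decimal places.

$1,307.48

Annual cost at Q: ordering D·S/Q plus holding Q·H/2.
TC(455) = (58,200/455)×59 + (455/2)×18.5 = $11,755.56
TC(1,063) = (58,200/1,063)×59 + (1,063/2)×18.5 = $13,063.04
Cheaper: Q = 455.  Difference = $1,307.48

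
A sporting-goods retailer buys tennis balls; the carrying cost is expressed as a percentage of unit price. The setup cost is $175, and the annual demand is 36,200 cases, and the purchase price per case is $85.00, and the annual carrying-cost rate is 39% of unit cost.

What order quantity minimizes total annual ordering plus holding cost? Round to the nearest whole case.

618 cases

Holding cost per case per year: H = 39% × $85 = $33.1500
Optimal lot size Q* = (2 × 36,200 × $175 / $33.15)^½ ≈ 618.22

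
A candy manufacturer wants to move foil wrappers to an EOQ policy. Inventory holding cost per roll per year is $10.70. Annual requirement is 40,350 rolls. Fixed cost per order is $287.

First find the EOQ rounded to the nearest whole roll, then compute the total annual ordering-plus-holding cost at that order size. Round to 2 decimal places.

Optimal lot size Q* = (2 × 40,350 × $287 / $10.7)^½ ≈ 1,471.25 → Q = 1,471 rolls
Annual ordering cost = (D/Q)·S = (40,350/1,471) × 287 = $7,872.50
Annual holding cost  = (Q/2)·H = (1,471/2) × 10.7 = $7,869.85
Total = $7,872.50 + $7,869.85 = $15,742.35

$15,742.35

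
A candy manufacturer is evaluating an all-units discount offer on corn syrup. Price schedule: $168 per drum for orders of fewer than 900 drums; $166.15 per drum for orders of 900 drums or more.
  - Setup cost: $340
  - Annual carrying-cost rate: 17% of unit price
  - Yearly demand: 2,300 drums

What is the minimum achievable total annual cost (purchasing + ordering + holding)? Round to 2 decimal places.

$393,083.40

H₁ = 17%×$168 = $28.5600;  H₂ = 17%×$166.15 = $28.2455
EOQ₁ = √(2×2,300×340/28.5600) = 234.01  (< 900, feasible at tier 1)
EOQ₂ = √(2×2,300×340/28.2455) = 235.31  (< 900 → use Q = 900 at tier-2 price)
TC(tier 1 (EOQ₁), Q≈234.0) = $393,083.40
TC(tier 2, Q≈900.0) = $395,724.36
Minimum at tier 1 (EOQ₁): $393,083.40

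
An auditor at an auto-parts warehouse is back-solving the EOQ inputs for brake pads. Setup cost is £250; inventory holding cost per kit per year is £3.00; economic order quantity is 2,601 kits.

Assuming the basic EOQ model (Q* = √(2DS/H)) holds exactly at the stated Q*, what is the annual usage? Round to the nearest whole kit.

40,591 kits per year

From Q* = √(2DS/H) ⇒ Q*² = 2DS/H.
D = Q²H / (2S) = 2,601² × 3 / (2 × 250) = 40,591.21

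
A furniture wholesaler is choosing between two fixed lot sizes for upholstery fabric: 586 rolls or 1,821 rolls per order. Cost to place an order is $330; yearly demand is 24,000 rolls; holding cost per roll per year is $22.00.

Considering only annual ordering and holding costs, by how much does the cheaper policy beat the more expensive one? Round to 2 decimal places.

Annual cost at Q: ordering D·S/Q plus holding Q·H/2.
TC(586) = (24,000/586)×330 + (586/2)×22 = $19,961.36
TC(1,821) = (24,000/1,821)×330 + (1,821/2)×22 = $24,380.26
|ΔTC| = |$19,961.36 − $24,380.26| = $4,418.90

$4,418.90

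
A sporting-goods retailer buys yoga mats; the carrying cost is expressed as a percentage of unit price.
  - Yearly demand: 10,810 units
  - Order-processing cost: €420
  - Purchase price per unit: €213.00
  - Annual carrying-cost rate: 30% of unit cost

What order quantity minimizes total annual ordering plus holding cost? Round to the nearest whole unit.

Carrying cost H = €213 × 30% = €63.9000/unit/yr
2DS/H = 2·10,810·420/63.9 = 142,103.29
EOQ = √142,103.29 ≈ 376.97

377 units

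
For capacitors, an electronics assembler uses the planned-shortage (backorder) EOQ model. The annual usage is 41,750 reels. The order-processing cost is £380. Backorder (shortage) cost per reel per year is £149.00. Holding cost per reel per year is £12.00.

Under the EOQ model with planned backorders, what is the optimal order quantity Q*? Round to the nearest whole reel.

1,690 reels

Basic EOQ = √(2·41,750·380/12) = 1,626.089
Backorder adjustment √((H+b)/b) = √((12+149)/149) = 1.0395
Q* = 1,626.089 × 1.0395 ≈ 1,690.30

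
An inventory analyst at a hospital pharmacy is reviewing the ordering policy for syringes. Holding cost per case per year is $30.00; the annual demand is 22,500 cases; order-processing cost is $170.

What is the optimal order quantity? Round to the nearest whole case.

2DS/H = 2·22,500·170/30 = 255,000.00
EOQ = √255,000.00 ≈ 504.98

505 cases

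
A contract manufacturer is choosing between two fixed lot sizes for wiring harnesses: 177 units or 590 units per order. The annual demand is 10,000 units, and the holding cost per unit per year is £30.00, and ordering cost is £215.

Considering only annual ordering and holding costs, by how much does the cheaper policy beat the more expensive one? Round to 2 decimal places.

£2,307.82

TC(Q) = (D/Q)S + (Q/2)H
TC(177) = (10,000/177)×215 + (177/2)×30 = £14,801.89
TC(590) = (10,000/590)×215 + (590/2)×30 = £12,494.07
|ΔTC| = |£14,801.89 − £12,494.07| = £2,307.82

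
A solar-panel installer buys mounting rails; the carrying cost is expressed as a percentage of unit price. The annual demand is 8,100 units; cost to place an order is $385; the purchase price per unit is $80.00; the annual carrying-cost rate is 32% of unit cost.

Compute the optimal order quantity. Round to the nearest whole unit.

H = i·C = 0.32 × $80 = $25.6000 per unit-year
Optimal lot size Q* = (2 × 8,100 × $385 / $25.6)^½ ≈ 493.59

494 units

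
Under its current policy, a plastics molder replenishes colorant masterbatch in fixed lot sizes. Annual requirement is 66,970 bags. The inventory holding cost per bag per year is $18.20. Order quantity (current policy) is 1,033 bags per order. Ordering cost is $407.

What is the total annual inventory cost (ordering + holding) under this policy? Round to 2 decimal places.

$35,786.35

Annual ordering cost = (D/Q)·S = (66,970/1,033) × 407 = $26,386.05
Annual holding cost  = (Q/2)·H = (1,033/2) × 18.2 = $9,400.30
Total = $26,386.05 + $9,400.30 = $35,786.35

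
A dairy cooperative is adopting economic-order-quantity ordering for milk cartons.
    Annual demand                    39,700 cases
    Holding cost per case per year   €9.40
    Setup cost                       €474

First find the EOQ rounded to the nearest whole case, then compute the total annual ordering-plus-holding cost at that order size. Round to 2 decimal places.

€18,808.90

2DS/H = 2·39,700·474/9.4 = 4,003,787.23
EOQ = √4,003,787.23 ≈ 2,000.95 → Q = 2,001 cases
Orders/yr = 39,700/2,001 = 19.840; ordering cost = 19.840 × €474 = €9,404.20
Average inventory = 2,001/2 = 1000.5; holding cost = 1000.5 × €9.4 = €9,404.70
Total = €9,404.20 + €9,404.70 = €18,808.90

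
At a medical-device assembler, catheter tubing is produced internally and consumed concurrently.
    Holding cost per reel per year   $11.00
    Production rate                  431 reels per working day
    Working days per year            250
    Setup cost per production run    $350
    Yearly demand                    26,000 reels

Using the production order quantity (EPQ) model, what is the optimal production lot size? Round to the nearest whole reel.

d = 26,000/250 = 104.0000 reels/day;  effective holding cost H(1 − d/p) = 11·(1 − 104.0000/431) = 8.34571
Q* = √(2DS / H_eff) = √(2·26,000·350 / 8.34571) ≈ 1,476.74

1,477 reels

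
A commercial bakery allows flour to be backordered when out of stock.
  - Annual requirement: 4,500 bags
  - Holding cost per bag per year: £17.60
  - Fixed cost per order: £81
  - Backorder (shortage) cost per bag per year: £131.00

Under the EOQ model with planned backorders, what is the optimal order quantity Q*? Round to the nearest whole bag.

Q* = √(2DS/H) · √((H + b)/b)
   = √(2 × 4,500 × 81 / 17.6) · √((17.6 + 131) / 131)
   = 203.520 × 1.0651 ≈ 216.76

217 bags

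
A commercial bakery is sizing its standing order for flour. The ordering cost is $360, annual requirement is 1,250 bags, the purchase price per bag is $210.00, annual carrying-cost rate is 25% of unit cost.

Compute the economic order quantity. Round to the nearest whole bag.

131 bags

Holding cost per bag per year: H = 25% × $210 = $52.5000
Optimal lot size Q* = (2 × 1,250 × $360 / $52.5)^½ ≈ 130.93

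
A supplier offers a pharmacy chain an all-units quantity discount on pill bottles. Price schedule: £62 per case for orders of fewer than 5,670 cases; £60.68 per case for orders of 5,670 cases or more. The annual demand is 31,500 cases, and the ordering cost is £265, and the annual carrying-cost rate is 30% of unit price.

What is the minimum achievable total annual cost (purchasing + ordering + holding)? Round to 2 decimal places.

H₁ = 30%×£62 = £18.6000;  H₂ = 30%×£60.68 = £18.2040
EOQ₁ = √(2×31,500×265/18.6000) = 947.41  (< 5,670, feasible at tier 1)
EOQ₂ = √(2×31,500×265/18.2040) = 957.66  (< 5,670 → use Q = 5,670 at tier-2 price)
TC(tier 1 (EOQ₁), Q≈947.4) = £1,970,621.78
TC(tier 2, Q≈5,670.0) = £1,964,500.56
Minimum at tier 2: £1,964,500.56

£1,964,500.56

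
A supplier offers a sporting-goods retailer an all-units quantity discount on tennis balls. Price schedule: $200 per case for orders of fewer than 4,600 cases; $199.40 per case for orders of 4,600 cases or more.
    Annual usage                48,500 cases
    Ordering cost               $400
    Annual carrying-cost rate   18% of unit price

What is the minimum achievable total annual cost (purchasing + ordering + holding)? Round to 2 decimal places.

$9,737,373.79

H₁ = 18%×$200 = $36.0000;  H₂ = 18%×$199.40 = $35.8920
EOQ₁ = √(2×48,500×400/36.0000) = 1,038.16  (< 4,600, feasible at tier 1)
EOQ₂ = √(2×48,500×400/35.8920) = 1,039.72  (< 4,600 → use Q = 4,600 at tier-2 price)
TC(tier 1 (EOQ₁), Q≈1,038.2) = $9,737,373.79
TC(tier 2, Q≈4,600.0) = $9,757,668.99
Minimum at tier 1 (EOQ₁): $9,737,373.79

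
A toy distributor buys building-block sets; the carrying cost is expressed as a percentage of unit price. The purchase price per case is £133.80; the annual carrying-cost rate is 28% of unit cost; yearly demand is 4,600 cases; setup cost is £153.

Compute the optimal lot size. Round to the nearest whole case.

Holding cost per case per year: H = 28% × £133.8 = £37.4640
Q* = √(2·D·S / H) = √(2·4,600·153 / 37.464) = √37,572.1 ≈ 193.84

194 cases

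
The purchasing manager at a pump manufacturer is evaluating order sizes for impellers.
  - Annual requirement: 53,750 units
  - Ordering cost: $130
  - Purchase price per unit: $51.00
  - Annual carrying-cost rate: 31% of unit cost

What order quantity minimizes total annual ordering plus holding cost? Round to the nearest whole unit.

940 units

Carrying cost H = $51 × 31% = $15.8100/unit/yr
2DS/H = 2·53,750·130/15.81 = 883,934.22
EOQ = √883,934.22 ≈ 940.18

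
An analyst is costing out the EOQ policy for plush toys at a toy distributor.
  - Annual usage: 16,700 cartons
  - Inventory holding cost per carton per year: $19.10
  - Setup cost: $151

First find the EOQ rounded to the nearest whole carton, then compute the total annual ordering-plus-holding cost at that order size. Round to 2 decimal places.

Q* = √(2·D·S / H) = √(2·16,700·151 / 19.1) = √264,052.4 ≈ 513.86 → Q = 514 cartons
Ordering: D/Q × S = 16,700/514 × $151 = $4,906.03
Holding:  Q/2 × H = 514/2 × $19.1 = $4,908.70
Total = $4,906.03 + $4,908.70 = $9,814.73

$9,814.73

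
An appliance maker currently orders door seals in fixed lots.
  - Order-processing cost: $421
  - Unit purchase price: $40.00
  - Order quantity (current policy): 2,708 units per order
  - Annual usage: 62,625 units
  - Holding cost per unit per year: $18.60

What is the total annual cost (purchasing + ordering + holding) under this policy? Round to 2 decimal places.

Ordering: D/Q × S = 62,625/2,708 × $421 = $9,736.01
Holding:  Q/2 × H = 2,708/2 × $18.6 = $25,184.40
Purchase cost = D·C = 62,625 × 40 = $2,505,000.00
Total = $9,736.01 + $25,184.40 + $2,505,000.00 = $2,539,920.41

$2,539,920.41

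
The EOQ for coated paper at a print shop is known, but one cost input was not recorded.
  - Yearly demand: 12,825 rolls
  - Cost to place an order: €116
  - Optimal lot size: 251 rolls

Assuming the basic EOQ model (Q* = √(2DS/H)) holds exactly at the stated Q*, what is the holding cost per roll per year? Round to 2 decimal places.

€47.23

Since Q* = (2DS/H)^½, squaring gives Q*²·H = 2DS.
H = 2DS / Q² = 2 × 12,825 × 116 / 251² = 47.2278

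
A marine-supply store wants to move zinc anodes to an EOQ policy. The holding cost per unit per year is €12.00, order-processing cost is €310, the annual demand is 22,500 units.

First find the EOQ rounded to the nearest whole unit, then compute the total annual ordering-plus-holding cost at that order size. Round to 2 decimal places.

EOQ = √(2DS/H) = √(2 × 22,500 × 310 / 12)
    = √(1,162,500.00) ≈ 1,078.19 → Q = 1,078 units
Annual ordering cost = (D/Q)·S = (22,500/1,078) × 310 = €6,470.32
Annual holding cost  = (Q/2)·H = (1,078/2) × 12 = €6,468.00
Total = €6,470.32 + €6,468.00 = €12,938.32

€12,938.32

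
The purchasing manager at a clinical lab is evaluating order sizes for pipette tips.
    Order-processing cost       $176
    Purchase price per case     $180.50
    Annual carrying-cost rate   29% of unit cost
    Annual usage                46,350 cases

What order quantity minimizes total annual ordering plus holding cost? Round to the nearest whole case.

558 cases

Holding cost per case per year: H = 29% × $180.5 = $52.3450
Optimal lot size Q* = (2 × 46,350 × $176 / $52.345)^½ ≈ 558.29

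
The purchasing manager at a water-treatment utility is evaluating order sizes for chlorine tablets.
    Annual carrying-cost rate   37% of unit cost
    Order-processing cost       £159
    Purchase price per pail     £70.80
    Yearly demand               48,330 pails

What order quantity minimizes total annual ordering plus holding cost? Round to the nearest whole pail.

766 pails

Carrying cost H = £70.8 × 37% = £26.1960/pail/yr
Q* = √(2·D·S / H) = √(2·48,330·159 / 26.196) = √586,690.3 ≈ 765.96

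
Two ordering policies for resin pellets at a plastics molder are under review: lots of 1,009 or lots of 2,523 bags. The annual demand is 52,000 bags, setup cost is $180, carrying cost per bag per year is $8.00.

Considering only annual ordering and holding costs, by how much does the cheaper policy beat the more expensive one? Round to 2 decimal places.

$489.36

For each Q, cost = (D/Q)·S + (Q/2)·H.
TC(1,009) = (52,000/1,009)×180 + (1,009/2)×8 = $13,312.51
TC(2,523) = (52,000/2,523)×180 + (2,523/2)×8 = $13,801.87
|ΔTC| = |$13,312.51 − $13,801.87| = $489.36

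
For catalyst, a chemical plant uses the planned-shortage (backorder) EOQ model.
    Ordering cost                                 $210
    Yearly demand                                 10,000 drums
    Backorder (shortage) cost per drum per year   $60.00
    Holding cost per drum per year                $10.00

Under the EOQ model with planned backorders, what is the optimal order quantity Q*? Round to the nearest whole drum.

700 drums

Basic EOQ = √(2·10,000·210/10) = 648.074
Backorder adjustment √((H+b)/b) = √((10+60)/60) = 1.0801
Q* = 648.074 × 1.0801 ≈ 700.00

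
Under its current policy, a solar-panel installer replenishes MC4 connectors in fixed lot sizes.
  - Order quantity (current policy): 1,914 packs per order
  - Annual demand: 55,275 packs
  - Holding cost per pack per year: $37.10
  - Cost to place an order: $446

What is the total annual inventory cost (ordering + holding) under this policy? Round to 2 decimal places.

Annual ordering cost = (D/Q)·S = (55,275/1,914) × 446 = $12,880.17
Annual holding cost  = (Q/2)·H = (1,914/2) × 37.1 = $35,504.70
Total = $12,880.17 + $35,504.70 = $48,384.87

$48,384.87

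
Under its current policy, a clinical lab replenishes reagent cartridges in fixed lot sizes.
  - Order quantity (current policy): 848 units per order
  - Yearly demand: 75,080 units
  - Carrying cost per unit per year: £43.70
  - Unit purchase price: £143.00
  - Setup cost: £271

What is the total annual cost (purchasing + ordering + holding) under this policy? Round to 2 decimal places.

Orders/yr = 75,080/848 = 88.538; ordering cost = 88.538 × £271 = £23,993.73
Average inventory = 848/2 = 424; holding cost = 424 × £43.7 = £18,528.80
Purchase cost = D·C = 75,080 × 143 = £10,736,440.00
Total = £23,993.73 + £18,528.80 + £10,736,440.00 = £10,778,962.53

£10,778,962.53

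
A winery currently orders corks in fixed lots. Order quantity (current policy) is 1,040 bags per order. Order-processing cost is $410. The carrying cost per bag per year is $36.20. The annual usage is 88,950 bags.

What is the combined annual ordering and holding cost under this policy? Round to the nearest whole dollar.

Ordering: D/Q × S = 88,950/1,040 × $410 = $35,066.83
Holding:  Q/2 × H = 1,040/2 × $36.2 = $18,824.00
Total = $35,066.83 + $18,824.00 = $53,890.83

$53,891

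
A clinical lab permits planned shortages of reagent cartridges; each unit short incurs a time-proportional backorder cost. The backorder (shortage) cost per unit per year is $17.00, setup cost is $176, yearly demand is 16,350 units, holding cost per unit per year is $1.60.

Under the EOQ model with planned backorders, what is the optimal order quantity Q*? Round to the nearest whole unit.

1,984 units

Basic EOQ = √(2·16,350·176/1.6) = 1,896.576
Backorder adjustment √((H+b)/b) = √((1.6+17)/17) = 1.0460
Q* = 1,896.576 × 1.0460 ≈ 1,983.82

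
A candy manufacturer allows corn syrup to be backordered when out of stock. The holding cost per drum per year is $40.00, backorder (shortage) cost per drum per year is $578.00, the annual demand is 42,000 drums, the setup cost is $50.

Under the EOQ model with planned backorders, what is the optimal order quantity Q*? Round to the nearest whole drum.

Basic EOQ = √(2·42,000·50/40) = 324.037
Backorder adjustment √((H+b)/b) = √((40+578)/578) = 1.0340
Q* = 324.037 × 1.0340 ≈ 335.06

335 drums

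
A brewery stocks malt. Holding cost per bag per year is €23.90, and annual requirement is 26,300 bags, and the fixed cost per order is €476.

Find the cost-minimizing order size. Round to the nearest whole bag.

Optimal lot size Q* = (2 × 26,300 × €476 / €23.9)^½ ≈ 1,023.52

1,024 bags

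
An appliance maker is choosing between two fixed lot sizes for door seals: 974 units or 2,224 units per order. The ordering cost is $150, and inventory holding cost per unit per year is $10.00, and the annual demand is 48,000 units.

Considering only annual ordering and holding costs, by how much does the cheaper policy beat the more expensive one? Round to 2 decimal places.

TC(Q) = (D/Q)S + (Q/2)H
TC(974) = (48,000/974)×150 + (974/2)×10 = $12,262.20
TC(2,224) = (48,000/2,224)×150 + (2,224/2)×10 = $14,357.41
Cheaper: Q = 974.  Difference = $2,095.21

$2,095.21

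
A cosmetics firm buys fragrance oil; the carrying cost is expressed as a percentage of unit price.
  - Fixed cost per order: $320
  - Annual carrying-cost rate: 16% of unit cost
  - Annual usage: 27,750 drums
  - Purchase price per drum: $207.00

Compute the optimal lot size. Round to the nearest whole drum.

Holding cost per drum per year: H = 16% × $207 = $33.1200
EOQ = √(2DS/H) = √(2 × 27,750 × 320 / 33.12)
    = √(536,231.88) ≈ 732.28

732 drums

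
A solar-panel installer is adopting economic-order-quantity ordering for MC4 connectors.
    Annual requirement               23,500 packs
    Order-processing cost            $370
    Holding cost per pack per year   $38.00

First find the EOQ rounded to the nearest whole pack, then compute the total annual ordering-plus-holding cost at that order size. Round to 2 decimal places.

$25,706.43

EOQ = √(2DS/H) = √(2 × 23,500 × 370 / 38)
    = √(457,631.58) ≈ 676.48 → Q = 676 packs
Orders/yr = 23,500/676 = 34.763; ordering cost = 34.763 × $370 = $12,862.43
Average inventory = 676/2 = 338; holding cost = 338 × $38 = $12,844.00
Total = $12,862.43 + $12,844.00 = $25,706.43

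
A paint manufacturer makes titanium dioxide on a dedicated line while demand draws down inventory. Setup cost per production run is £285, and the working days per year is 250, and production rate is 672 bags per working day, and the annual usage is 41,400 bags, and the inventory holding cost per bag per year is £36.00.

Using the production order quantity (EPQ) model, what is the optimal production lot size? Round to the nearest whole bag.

933 bags

d = 41,400/250 = 165.6000 bags/day;  effective holding cost H(1 − d/p) = 36·(1 − 165.6000/672) = 27.12857
Q* = √(2DS / H_eff) = √(2·41,400·285 / 27.12857) ≈ 932.66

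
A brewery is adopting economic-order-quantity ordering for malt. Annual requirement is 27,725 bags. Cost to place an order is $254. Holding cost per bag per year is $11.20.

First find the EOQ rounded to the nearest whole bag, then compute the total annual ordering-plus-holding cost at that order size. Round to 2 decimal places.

EOQ = √(2DS/H) = √(2 × 27,725 × 254 / 11.2)
    = √(1,257,526.79) ≈ 1,121.40 → Q = 1,121 bags
Ordering: D/Q × S = 27,725/1,121 × $254 = $6,282.02
Holding:  Q/2 × H = 1,121/2 × $11.2 = $6,277.60
Total = $6,282.02 + $6,277.60 = $12,559.62

$12,559.62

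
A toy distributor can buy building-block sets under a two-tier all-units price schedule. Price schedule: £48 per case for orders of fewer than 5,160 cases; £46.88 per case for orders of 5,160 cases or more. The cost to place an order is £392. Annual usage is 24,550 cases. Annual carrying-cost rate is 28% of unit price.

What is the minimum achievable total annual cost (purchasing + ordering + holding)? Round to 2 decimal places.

H₁ = 28%×£48 = £13.4400;  H₂ = 28%×£46.88 = £13.1264
EOQ₁ = √(2×24,550×392/13.4400) = 1,196.70  (< 5,160, feasible at tier 1)
EOQ₂ = √(2×24,550×392/13.1264) = 1,210.91  (< 5,160 → use Q = 5,160 at tier-2 price)
TC(tier 1 (EOQ₁), Q≈1,196.7) = £1,194,483.61
TC(tier 2, Q≈5,160.0) = £1,186,635.15
Minimum at tier 2: £1,186,635.15

£1,186,635.15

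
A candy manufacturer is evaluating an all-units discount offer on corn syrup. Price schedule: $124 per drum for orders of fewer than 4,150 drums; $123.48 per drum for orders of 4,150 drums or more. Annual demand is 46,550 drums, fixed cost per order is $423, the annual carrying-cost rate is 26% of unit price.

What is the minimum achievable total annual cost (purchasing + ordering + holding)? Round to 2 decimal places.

H₁ = 26%×$124 = $32.2400;  H₂ = 26%×$123.48 = $32.1048
EOQ₁ = √(2×46,550×423/32.2400) = 1,105.22  (< 4,150, feasible at tier 1)
EOQ₂ = √(2×46,550×423/32.1048) = 1,107.54  (< 4,150 → use Q = 4,150 at tier-2 price)
TC(tier 1 (EOQ₁), Q≈1,105.2) = $5,807,832.19
TC(tier 2, Q≈4,150.0) = $5,819,356.19
Minimum at tier 1 (EOQ₁): $5,807,832.19

$5,807,832.19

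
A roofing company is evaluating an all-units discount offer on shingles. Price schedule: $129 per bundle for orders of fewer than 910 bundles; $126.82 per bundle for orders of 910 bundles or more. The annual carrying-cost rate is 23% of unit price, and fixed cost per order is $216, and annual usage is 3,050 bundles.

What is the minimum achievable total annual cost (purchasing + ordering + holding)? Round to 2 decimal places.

$399,702.45

H₁ = 23%×$129 = $29.6700;  H₂ = 23%×$126.82 = $29.1686
EOQ₁ = √(2×3,050×216/29.6700) = 210.73  (< 910, feasible at tier 1)
EOQ₂ = √(2×3,050×216/29.1686) = 212.54  (< 910 → use Q = 910 at tier-2 price)
TC(tier 1 (EOQ₁), Q≈210.7) = $399,702.45
TC(tier 2, Q≈910.0) = $400,796.67
Minimum at tier 1 (EOQ₁): $399,702.45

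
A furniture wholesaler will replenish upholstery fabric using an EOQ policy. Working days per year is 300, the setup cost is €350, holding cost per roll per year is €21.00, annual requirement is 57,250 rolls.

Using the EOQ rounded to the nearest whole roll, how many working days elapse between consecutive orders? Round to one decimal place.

Q* = √(2·D·S / H) = √(2·57,250·350 / 21) = √1,908,333.3 ≈ 1,381.42 → Q = 1,381 rolls
Days between orders = 300 / (D/Q) = 300 / 41.455 ≈ 7.237

7.2 days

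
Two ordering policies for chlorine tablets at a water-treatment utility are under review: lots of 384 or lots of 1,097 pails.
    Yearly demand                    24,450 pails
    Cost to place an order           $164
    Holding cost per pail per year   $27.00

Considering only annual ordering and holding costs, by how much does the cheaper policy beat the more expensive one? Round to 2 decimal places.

For each Q, cost = (D/Q)·S + (Q/2)·H.
TC(384) = (24,450/384)×164 + (384/2)×27 = $15,626.19
TC(1,097) = (24,450/1,097)×164 + (1,097/2)×27 = $18,464.74
Lots of 384 are cheaper by $2,838.55.

$2,838.55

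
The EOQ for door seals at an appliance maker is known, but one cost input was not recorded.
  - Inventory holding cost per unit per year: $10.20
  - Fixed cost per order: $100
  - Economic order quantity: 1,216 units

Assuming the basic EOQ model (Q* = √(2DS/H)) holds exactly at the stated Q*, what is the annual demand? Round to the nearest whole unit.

75,411 units per year

Since Q* = (2DS/H)^½, squaring gives Q*²·H = 2DS.
D = Q²H / (2S) = 1,216² × 10.2 / (2 × 100) = 75,411.46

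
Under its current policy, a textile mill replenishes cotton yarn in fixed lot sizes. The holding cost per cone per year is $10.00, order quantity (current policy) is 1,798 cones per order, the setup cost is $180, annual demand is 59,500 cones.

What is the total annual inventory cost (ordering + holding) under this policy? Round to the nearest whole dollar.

Orders/yr = 59,500/1,798 = 33.092; ordering cost = 33.092 × $180 = $5,956.62
Average inventory = 1,798/2 = 899; holding cost = 899 × $10 = $8,990.00
Total = $5,956.62 + $8,990.00 = $14,946.62

$14,947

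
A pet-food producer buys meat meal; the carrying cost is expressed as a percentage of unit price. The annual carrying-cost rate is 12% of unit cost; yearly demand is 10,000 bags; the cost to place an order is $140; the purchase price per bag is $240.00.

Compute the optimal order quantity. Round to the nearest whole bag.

Holding cost per bag per year: H = 12% × $240 = $28.8000
Optimal lot size Q* = (2 × 10,000 × $140 / $28.8)^½ ≈ 311.80

312 bags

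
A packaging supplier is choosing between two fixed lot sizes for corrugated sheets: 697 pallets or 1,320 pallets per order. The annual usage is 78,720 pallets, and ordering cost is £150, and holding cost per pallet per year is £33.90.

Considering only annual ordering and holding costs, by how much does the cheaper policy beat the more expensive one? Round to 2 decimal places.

For each Q, cost = (D/Q)·S + (Q/2)·H.
TC(697) = (78,720/697)×150 + (697/2)×33.9 = £28,755.33
TC(1,320) = (78,720/1,320)×150 + (1,320/2)×33.9 = £31,319.45
Cheaper: Q = 697.  Difference = £2,564.13

£2,564.13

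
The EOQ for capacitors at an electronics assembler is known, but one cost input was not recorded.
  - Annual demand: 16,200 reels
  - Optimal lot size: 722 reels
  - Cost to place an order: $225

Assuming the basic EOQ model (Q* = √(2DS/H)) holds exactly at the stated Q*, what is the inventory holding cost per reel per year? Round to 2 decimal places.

$13.98

EOQ relation: Q² = 2DS/H, so rearrange for the unknown.
H = 2DS / Q² = 2 × 16,200 × 225 / 722² = 13.9847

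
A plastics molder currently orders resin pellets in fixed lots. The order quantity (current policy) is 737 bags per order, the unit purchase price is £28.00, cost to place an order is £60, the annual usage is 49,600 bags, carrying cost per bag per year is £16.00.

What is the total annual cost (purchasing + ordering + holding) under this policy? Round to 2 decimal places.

£1,398,733.99

Annual ordering cost = (D/Q)·S = (49,600/737) × 60 = £4,037.99
Annual holding cost  = (Q/2)·H = (737/2) × 16 = £5,896.00
Purchase cost = D·C = 49,600 × 28 = £1,388,800.00
Total = £4,037.99 + £5,896.00 + £1,388,800.00 = £1,398,733.99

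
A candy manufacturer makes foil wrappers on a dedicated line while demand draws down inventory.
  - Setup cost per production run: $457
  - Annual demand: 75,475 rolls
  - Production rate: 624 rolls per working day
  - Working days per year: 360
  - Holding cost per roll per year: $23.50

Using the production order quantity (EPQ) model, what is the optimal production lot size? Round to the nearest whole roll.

2,103 rolls

d = 75,475/360 = 209.6528 rolls/day;  effective holding cost H(1 − d/p) = 23.5·(1 − 209.6528/624) = 15.60442
Q* = √(2DS / H_eff) = √(2·75,475·457 / 15.60442) ≈ 2,102.57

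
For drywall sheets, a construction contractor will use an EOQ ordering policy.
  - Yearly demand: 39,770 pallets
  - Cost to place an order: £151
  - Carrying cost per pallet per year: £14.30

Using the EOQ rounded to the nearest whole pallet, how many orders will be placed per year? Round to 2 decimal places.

Q* = √(2·D·S / H) = √(2·39,770·151 / 14.3) = √839,897.9 ≈ 916.46 → Q = 916
N = D/Q = 39,770/916 ≈ 43.417 orders/yr

43.42 orders per year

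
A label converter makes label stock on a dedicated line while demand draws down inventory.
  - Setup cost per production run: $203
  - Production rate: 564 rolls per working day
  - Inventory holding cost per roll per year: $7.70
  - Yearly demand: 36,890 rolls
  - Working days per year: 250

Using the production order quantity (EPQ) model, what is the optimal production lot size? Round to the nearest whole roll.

1,623 rolls

d = 36,890/250 = 147.5600 rolls/day;  effective holding cost H(1 − d/p) = 7.7·(1 − 147.5600/564) = 5.68544
Q* = √(2DS / H_eff) = √(2·36,890·203 / 5.68544) ≈ 1,623.06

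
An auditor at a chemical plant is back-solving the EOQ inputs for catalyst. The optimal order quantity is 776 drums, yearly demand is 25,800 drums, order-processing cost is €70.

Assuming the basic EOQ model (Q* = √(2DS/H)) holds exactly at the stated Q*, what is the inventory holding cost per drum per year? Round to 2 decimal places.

€6.00

EOQ relation: Q² = 2DS/H, so rearrange for the unknown.
H = 2DS / Q² = 2 × 25,800 × 70 / 776² = 5.9982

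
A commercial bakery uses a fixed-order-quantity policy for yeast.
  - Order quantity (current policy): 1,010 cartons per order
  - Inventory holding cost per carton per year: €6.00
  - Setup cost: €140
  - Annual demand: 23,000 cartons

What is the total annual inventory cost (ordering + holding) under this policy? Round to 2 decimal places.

€6,218.12

Annual ordering cost = (D/Q)·S = (23,000/1,010) × 140 = €3,188.12
Annual holding cost  = (Q/2)·H = (1,010/2) × 6 = €3,030.00
Total = €3,188.12 + €3,030.00 = €6,218.12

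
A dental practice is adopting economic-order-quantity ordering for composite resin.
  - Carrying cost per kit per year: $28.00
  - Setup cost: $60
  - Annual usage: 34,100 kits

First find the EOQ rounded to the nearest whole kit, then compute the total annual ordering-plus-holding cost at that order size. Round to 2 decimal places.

2DS/H = 2·34,100·60/28 = 146,142.86
EOQ = √146,142.86 ≈ 382.29 → Q = 382 kits
Orders/yr = 34,100/382 = 89.267; ordering cost = 89.267 × $60 = $5,356.02
Average inventory = 382/2 = 191; holding cost = 191 × $28 = $5,348.00
Total = $5,356.02 + $5,348.00 = $10,704.02

$10,704.02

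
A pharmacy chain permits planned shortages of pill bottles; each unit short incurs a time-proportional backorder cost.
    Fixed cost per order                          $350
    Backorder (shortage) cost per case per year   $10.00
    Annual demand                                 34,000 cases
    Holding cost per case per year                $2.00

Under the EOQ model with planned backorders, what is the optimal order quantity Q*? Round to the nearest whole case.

3,779 cases

Q* = √(2DS/H) · √((H + b)/b)
   = √(2 × 34,000 × 350 / 2) · √((2 + 10) / 10)
   = 3,449.638 × 1.0954 ≈ 3,778.89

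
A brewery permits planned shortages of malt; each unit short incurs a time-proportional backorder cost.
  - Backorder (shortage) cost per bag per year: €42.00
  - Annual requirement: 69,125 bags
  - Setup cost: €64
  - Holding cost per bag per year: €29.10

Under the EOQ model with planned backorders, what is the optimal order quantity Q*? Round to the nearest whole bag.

717 bags

Q* = √(2DS/H) · √((H + b)/b)
   = √(2 × 69,125 × 64 / 29.1) · √((29.1 + 42) / 42)
   = 551.412 × 1.3011 ≈ 717.44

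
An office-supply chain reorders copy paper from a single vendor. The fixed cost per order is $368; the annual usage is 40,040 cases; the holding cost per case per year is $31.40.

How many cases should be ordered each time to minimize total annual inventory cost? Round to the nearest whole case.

Optimal lot size Q* = (2 × 40,040 × $368 / $31.4)^½ ≈ 968.77

969 cases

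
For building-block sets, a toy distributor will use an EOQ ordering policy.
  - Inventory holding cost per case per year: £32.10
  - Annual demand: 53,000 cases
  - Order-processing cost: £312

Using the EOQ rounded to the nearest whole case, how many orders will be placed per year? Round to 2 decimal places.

52.22 orders per year

Optimal lot size Q* = (2 × 53,000 × £312 / £32.1)^½ ≈ 1,015.03 → Q = 1,015
Orders per year = D/Q = 53,000 / 1,015 = 52.217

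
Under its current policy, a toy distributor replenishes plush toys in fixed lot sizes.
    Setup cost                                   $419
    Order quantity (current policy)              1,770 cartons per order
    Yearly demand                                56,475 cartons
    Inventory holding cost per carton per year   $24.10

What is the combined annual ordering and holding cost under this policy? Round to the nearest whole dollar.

Ordering: D/Q × S = 56,475/1,770 × $419 = $13,368.94
Holding:  Q/2 × H = 1,770/2 × $24.1 = $21,328.50
Total = $13,368.94 + $21,328.50 = $34,697.44

$34,697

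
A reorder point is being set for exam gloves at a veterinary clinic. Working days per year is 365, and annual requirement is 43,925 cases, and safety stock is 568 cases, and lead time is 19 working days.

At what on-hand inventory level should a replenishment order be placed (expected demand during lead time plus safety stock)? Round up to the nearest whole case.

Daily demand d = 43,925 / 365 = 120.342 cases/day
Demand during lead time = 120.342 × 19 = 2,286.51
Reorder point = 2,286.51 + 568 = 2,854.51 → round up

2,855 cases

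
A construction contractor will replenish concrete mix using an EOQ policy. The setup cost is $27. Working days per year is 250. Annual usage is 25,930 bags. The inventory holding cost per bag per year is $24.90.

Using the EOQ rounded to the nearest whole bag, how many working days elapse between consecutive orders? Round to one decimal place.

2.3 days

Q* = √(2·D·S / H) = √(2·25,930·27 / 24.9) = √56,233.7 ≈ 237.14 → Q = 237 bags
Cycle time = (working days × Q)/D = (250 × 237) / 25,930 = 2.285 days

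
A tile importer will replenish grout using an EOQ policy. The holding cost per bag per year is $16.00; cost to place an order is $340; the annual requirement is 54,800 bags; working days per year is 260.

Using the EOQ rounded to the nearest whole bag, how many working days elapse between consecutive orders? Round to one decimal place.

EOQ = √(2DS/H) = √(2 × 54,800 × 340 / 16)
    = √(2,329,000.00) ≈ 1,526.11 → Q = 1,526 bags
Cycle time = (working days × Q)/D = (260 × 1,526) / 54,800 = 7.240 days

7.2 days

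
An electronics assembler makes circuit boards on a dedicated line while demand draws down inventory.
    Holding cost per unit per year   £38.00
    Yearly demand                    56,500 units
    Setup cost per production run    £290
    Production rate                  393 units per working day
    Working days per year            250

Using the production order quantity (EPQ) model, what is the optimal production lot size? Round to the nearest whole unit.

1,425 units

d = 56,500/250 = 226.0000 units/day;  effective holding cost H(1 − d/p) = 38·(1 − 226.0000/393) = 16.14758
Q* = √(2DS / H_eff) = √(2·56,500·290 / 16.14758) ≈ 1,424.57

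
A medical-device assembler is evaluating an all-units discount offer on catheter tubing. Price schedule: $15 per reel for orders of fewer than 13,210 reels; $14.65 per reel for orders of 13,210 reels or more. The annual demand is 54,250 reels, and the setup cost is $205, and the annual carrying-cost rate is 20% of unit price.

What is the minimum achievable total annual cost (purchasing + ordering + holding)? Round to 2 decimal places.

$814,957.03

H₁ = 20%×$15 = $3.0000;  H₂ = 20%×$14.65 = $2.9300
EOQ₁ = √(2×54,250×205/3.0000) = 2,722.90  (< 13,210, feasible at tier 1)
EOQ₂ = √(2×54,250×205/2.9300) = 2,755.23  (< 13,210 → use Q = 13,210 at tier-2 price)
TC(tier 1 (EOQ₁), Q≈2,722.9) = $821,918.69
TC(tier 2, Q≈13,210.0) = $814,957.03
Minimum at tier 2: $814,957.03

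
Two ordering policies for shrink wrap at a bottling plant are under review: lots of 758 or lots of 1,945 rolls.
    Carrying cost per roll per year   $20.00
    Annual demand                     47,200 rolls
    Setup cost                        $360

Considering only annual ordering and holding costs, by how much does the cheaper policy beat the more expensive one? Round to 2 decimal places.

$1,810.64

For each Q, cost = (D/Q)·S + (Q/2)·H.
TC(758) = (47,200/758)×360 + (758/2)×20 = $29,996.89
TC(1,945) = (47,200/1,945)×360 + (1,945/2)×20 = $28,186.25
|ΔTC| = |$29,996.89 − $28,186.25| = $1,810.64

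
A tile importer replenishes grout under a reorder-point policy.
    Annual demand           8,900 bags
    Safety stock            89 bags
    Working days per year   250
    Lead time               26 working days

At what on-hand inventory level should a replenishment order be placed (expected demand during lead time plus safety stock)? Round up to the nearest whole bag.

1,015 bags

Daily demand d = 8,900 / 250 = 35.600 bags/day
Demand during lead time = 35.600 × 26 = 925.60
Reorder point = 925.60 + 89 = 1,014.60 → round up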